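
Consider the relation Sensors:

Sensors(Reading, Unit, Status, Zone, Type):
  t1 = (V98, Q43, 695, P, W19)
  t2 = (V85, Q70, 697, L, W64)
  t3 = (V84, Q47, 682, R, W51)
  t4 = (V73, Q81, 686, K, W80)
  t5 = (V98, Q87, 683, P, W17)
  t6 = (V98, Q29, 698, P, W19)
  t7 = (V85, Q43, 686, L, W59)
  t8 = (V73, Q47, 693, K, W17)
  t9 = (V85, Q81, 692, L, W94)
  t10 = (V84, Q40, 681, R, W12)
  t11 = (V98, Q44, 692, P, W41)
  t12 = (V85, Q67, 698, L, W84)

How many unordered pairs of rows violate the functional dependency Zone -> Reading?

Zone=P: all 4 rows agree on Reading — 0 pairs.
Zone=L: all 4 rows agree on Reading — 0 pairs.
Zone=R: all 2 rows agree on Reading — 0 pairs.
Zone=K: all 2 rows agree on Reading — 0 pairs.

0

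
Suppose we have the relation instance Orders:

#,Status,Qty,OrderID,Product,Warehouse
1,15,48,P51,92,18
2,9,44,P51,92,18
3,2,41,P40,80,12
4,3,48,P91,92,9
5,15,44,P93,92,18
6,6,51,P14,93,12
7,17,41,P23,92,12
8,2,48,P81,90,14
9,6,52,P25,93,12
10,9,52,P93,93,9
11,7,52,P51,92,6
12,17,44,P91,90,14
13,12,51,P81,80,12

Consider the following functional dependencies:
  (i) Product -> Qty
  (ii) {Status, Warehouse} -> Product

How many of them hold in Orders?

(i) Product -> Qty: Product=92: rows 1, 2, 4, 5, 7, 11 → Qty takes values {48, 44, 41, 52} — violation; Product=80: rows 3, 13 → Qty takes values {41, 51} — violation; Product=93: rows 6, 9, 10 → Qty takes values {51, 52} — violation; Product=90: rows 8, 12 → Qty takes values {48, 44} — violation — fails.
(ii) {Status, Warehouse} -> Product: every LHS value maps to a single RHS value — holds.
1 of the 2 dependencies holds.

1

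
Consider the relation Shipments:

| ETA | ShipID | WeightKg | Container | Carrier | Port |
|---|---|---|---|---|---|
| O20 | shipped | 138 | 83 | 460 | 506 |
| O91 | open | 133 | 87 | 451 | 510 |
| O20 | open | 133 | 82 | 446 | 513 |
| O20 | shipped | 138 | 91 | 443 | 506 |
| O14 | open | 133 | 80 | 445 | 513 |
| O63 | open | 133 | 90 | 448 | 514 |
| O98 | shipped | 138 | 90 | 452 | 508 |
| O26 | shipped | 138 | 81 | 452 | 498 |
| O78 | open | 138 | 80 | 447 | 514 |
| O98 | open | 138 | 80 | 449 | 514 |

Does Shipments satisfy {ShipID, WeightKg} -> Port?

No

(ShipID=shipped, WeightKg=138): 4 rows → Port takes values {506, 508, 498} — violation
(ShipID=open, WeightKg=133): 4 rows → Port takes values {510, 513, 514} — violation
(ShipID=open, WeightKg=138): 2 rows → Port = 514, 514 ✓
Two rows agree on {ShipID, WeightKg} but differ on Port, so {ShipID, WeightKg} -> Port does not hold.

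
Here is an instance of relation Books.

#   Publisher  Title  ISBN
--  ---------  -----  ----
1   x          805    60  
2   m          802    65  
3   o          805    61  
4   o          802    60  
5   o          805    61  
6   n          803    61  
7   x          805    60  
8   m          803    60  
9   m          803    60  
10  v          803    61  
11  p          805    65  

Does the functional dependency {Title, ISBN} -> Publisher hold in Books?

(Title=805, ISBN=60): rows 1, 7 → Publisher = x, x ✓
(Title=802, ISBN=65): row 2 → Publisher = m ✓
(Title=805, ISBN=61): rows 3, 5 → Publisher = o, o ✓
(Title=802, ISBN=60): row 4 → Publisher = o ✓
(Title=803, ISBN=61): rows 6, 10 → Publisher takes values {n, v} — violation
(Title=803, ISBN=60): rows 8, 9 → Publisher = m, m ✓
(Title=805, ISBN=65): row 11 → Publisher = p ✓
Two rows agree on {Title, ISBN} but differ on Publisher, so {Title, ISBN} -> Publisher does not hold.

No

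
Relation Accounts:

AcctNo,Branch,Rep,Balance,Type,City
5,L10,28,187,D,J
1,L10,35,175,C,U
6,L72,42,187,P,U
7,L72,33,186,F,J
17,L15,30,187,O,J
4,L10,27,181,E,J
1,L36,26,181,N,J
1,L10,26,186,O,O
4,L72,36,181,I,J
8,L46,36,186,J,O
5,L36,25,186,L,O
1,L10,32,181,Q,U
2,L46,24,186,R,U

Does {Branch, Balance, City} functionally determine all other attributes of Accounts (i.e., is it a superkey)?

All 13 rows have distinct {Branch, Balance, City} values, so {Branch, Balance, City} → (all attributes) holds and {Branch, Balance, City} is a superkey.

Yes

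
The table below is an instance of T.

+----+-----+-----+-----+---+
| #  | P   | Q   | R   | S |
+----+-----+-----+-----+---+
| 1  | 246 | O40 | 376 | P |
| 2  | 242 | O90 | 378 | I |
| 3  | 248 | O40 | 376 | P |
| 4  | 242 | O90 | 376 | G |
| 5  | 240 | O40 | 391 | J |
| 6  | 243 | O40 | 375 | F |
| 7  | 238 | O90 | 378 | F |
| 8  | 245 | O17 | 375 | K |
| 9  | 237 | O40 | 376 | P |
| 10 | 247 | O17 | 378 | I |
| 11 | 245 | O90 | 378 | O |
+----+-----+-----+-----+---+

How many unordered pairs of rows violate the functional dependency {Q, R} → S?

3

(Q=O40, R=376): all 3 rows agree on S — 0 pairs.
(Q=O90, R=378): violating pairs (2,7), (2,11), (7,11) — 3 pairs.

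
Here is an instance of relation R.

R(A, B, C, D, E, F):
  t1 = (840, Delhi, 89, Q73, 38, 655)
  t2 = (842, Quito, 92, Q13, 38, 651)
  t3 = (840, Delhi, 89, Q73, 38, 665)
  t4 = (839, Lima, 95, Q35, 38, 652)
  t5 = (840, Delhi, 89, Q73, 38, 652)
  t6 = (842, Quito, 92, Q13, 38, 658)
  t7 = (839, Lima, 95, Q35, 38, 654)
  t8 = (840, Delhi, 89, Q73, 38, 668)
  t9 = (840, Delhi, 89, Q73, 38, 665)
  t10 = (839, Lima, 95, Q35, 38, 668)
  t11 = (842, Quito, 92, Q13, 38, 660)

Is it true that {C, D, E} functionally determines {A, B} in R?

Yes

(C=89, D=Q73, E=38): rows 1, 3, 5, 8, 9 → {A,B} = (840, Delhi), (840, Delhi), (840, Delhi), (840, Delhi), (840, Delhi) ✓
(C=92, D=Q13, E=38): rows 2, 6, 11 → {A,B} = (842, Quito), (842, Quito), (842, Quito) ✓
(C=95, D=Q35, E=38): rows 4, 7, 10 → {A,B} = (839, Lima), (839, Lima), (839, Lima) ✓
Every {C, D, E} value is associated with a single {A, B} value, so {C, D, E} → {A, B} holds.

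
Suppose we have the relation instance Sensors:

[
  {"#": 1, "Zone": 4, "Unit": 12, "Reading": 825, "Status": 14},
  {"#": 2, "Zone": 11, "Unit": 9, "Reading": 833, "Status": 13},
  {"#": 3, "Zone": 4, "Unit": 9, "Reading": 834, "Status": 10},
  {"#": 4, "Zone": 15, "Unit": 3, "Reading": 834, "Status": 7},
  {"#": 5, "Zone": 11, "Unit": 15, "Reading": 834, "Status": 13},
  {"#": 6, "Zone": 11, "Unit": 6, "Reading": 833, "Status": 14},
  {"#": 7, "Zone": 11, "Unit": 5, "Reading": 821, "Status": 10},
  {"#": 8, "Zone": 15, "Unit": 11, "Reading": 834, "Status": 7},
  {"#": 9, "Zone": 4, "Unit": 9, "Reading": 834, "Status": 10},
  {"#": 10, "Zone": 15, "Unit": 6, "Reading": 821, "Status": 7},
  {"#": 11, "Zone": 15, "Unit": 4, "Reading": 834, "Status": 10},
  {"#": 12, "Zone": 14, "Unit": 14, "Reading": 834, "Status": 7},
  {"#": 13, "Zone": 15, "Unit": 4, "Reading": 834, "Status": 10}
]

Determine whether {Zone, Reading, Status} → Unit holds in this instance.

(Zone=4, Reading=825, Status=14): row 1 → Unit = 12 ✓
(Zone=11, Reading=833, Status=13): row 2 → Unit = 9 ✓
(Zone=4, Reading=834, Status=10): rows 3, 9 → Unit = 9, 9 ✓
(Zone=15, Reading=834, Status=7): rows 4, 8 → Unit takes values {3, 11} — violation
(Zone=11, Reading=834, Status=13): row 5 → Unit = 15 ✓
(Zone=11, Reading=833, Status=14): row 6 → Unit = 6 ✓
(Zone=11, Reading=821, Status=10): row 7 → Unit = 5 ✓
(Zone=15, Reading=821, Status=7): row 10 → Unit = 6 ✓
(Zone=15, Reading=834, Status=10): rows 11, 13 → Unit = 4, 4 ✓
(Zone=14, Reading=834, Status=7): row 12 → Unit = 14 ✓
Two rows agree on {Zone, Reading, Status} but differ on Unit, so {Zone, Reading, Status} → Unit does not hold.

No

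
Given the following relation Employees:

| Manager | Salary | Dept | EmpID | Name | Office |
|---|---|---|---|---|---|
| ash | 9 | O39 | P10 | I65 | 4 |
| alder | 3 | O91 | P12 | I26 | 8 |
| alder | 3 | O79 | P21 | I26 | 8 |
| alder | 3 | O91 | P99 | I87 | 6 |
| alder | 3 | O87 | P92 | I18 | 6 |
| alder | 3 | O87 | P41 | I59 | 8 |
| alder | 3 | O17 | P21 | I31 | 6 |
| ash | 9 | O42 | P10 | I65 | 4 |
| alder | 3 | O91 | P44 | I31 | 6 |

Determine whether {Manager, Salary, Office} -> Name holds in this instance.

(Manager=ash, Salary=9, Office=4): 2 rows → Name = I65, I65 ✓
(Manager=alder, Salary=3, Office=8): 3 rows → Name takes values {I26, I59} — violation
(Manager=alder, Salary=3, Office=6): 4 rows → Name takes values {I87, I18, I31} — violation
Two rows agree on {Manager, Salary, Office} but differ on Name, so {Manager, Salary, Office} -> Name does not hold.

No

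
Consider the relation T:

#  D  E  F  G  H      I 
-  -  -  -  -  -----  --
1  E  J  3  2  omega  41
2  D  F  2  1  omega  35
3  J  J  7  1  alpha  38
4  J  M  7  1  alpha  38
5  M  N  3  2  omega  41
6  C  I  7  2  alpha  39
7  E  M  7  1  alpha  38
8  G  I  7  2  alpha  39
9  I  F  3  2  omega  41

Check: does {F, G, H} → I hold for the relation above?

Yes

(F=3, G=2, H=omega): rows 1, 5, 9 → I = 41, 41, 41 ✓
(F=2, G=1, H=omega): row 2 → I = 35 ✓
(F=7, G=1, H=alpha): rows 3, 4, 7 → I = 38, 38, 38 ✓
(F=7, G=2, H=alpha): rows 6, 8 → I = 39, 39 ✓
Every {F, G, H} value is associated with a single I value, so {F, G, H} → I holds.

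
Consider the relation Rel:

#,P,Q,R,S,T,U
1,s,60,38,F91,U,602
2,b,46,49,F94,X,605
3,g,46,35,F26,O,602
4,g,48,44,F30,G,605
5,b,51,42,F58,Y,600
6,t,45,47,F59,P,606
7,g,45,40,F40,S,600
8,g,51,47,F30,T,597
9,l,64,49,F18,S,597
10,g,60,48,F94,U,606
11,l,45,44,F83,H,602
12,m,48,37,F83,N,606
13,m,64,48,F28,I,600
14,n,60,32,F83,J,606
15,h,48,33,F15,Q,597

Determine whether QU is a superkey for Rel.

No

Rows 10 and 14 have the same QU value (Q=60, U=606) but are distinct tuples, so QU does not determine every attribute — not a superkey.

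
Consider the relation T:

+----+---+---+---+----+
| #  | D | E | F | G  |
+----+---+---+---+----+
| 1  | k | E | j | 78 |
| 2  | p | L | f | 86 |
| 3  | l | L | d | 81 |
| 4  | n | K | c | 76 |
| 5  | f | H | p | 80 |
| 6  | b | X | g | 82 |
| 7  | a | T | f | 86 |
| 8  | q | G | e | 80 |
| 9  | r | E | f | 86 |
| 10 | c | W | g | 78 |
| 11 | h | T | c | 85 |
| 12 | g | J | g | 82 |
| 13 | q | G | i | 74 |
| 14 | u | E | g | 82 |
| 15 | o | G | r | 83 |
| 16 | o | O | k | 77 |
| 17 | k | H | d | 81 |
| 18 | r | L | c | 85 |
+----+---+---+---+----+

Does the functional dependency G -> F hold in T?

No

G=78: rows 1, 10 → F takes values {j, g} — violation
G=86: rows 2, 7, 9 → F = f, f, f ✓
G=81: rows 3, 17 → F = d, d ✓
G=76: row 4 → F = c ✓
G=80: rows 5, 8 → F takes values {p, e} — violation
G=82: rows 6, 12, 14 → F = g, g, g ✓
G=85: rows 11, 18 → F = c, c ✓
G=74: row 13 → F = i ✓
G=83: row 15 → F = r ✓
G=77: row 16 → F = k ✓
Two rows agree on G but differ on F, so G -> F does not hold.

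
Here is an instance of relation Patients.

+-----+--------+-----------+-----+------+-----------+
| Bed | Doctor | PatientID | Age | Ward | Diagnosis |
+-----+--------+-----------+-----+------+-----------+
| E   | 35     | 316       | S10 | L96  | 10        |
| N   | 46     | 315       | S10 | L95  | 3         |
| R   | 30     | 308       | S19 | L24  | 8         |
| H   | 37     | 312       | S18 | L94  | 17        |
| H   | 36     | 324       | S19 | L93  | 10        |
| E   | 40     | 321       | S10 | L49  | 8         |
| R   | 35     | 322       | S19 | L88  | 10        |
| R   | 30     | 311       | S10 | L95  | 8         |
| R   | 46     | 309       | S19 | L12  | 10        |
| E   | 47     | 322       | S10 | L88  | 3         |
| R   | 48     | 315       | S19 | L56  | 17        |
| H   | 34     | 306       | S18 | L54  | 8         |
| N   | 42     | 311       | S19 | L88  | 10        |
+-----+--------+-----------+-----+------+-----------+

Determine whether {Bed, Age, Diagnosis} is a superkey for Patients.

Two distinct rows share (Bed=R, Age=S19, Diagnosis=10), so {Bed, Age, Diagnosis} does not determine every attribute — not a superkey.

No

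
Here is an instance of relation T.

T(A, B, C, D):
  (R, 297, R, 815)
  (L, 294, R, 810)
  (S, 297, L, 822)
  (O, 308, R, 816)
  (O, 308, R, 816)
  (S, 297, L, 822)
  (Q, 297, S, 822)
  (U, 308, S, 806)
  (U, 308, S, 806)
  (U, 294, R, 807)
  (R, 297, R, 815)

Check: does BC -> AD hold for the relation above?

(B=297, C=R): 2 rows → {A,D} = (R, 815), (R, 815) ✓
(B=294, C=R): 2 rows → {A,D} takes values {(L, 810), (U, 807)} — violation
(B=297, C=L): 2 rows → {A,D} = (S, 822), (S, 822) ✓
(B=308, C=R): 2 rows → {A,D} = (O, 816), (O, 816) ✓
(B=297, C=S): 1 row → {A,D} = (Q, 822) ✓
(B=308, C=S): 2 rows → {A,D} = (U, 806), (U, 806) ✓
Two rows agree on BC but differ on AD, so BC -> AD does not hold.

No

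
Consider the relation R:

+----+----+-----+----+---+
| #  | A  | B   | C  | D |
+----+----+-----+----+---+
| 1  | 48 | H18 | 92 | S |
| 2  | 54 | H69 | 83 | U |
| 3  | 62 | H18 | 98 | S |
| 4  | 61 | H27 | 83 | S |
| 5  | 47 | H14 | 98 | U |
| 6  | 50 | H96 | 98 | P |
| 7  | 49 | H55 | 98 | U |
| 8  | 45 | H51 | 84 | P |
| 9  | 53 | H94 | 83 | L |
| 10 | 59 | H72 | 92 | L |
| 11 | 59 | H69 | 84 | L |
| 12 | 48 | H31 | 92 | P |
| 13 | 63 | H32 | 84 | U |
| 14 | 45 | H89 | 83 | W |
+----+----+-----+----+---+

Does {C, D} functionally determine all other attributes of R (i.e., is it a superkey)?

Rows 5 and 7 have the same {C, D} value (C=98, D=U) but are distinct tuples, so {C, D} does not determine every attribute — not a superkey.

No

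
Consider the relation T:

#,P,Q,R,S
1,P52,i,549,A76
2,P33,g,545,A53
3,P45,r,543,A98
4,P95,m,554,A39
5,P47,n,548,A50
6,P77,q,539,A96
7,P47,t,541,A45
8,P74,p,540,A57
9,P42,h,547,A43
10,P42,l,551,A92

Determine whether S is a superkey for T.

All 10 rows have distinct S values, so S → (all attributes) holds and S is a superkey.

Yes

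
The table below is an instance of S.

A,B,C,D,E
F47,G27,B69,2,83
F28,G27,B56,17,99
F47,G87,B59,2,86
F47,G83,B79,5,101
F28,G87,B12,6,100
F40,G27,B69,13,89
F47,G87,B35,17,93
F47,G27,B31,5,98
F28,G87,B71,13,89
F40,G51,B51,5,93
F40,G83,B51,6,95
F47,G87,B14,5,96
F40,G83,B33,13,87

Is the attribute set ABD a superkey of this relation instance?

All 13 rows have distinct ABD values, so ABD → (all attributes) holds and ABD is a superkey.

Yes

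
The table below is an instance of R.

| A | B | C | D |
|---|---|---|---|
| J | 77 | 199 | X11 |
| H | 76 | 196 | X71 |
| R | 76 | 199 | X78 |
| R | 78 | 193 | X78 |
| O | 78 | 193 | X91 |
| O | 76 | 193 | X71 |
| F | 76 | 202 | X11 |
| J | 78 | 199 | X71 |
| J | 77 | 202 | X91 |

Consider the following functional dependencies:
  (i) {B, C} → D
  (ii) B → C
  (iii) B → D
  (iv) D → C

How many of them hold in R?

(i) {B, C} → D: (B=78, C=193): 2 rows → D takes values {X78, X91} — violation — fails.
(ii) B → C: B=77: 2 rows → C takes values {199, 202} — violation; B=76: 4 rows → C takes values {196, 199, 193, 202} — violation; B=78: 3 rows → C takes values {193, 199} — violation — fails.
(iii) B → D: B=77: 2 rows → D takes values {X11, X91} — violation; B=76: 4 rows → D takes values {X71, X78, X11} — violation; B=78: 3 rows → D takes values {X78, X91, X71} — violation — fails.
(iv) D → C: D=X11: 2 rows → C takes values {199, 202} — violation; D=X71: 3 rows → C takes values {196, 193, 199} — violation; D=X78: 2 rows → C takes values {199, 193} — violation; D=X91: 2 rows → C takes values {193, 202} — violation — fails.
None of the 4 dependencies hold.

0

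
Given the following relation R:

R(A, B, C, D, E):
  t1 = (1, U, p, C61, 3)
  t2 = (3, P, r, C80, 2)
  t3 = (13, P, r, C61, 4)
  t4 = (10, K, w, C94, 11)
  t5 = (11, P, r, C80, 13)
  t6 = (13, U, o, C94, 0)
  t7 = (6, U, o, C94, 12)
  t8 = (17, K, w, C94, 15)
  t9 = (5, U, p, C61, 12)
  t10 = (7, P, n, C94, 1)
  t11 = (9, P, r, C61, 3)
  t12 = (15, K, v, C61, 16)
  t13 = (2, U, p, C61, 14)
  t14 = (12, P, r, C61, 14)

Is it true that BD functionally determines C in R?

(B=U, D=C61): rows 1, 9, 13 → C = p, p, p ✓
(B=P, D=C80): rows 2, 5 → C = r, r ✓
(B=P, D=C61): rows 3, 11, 14 → C = r, r, r ✓
(B=K, D=C94): rows 4, 8 → C = w, w ✓
(B=U, D=C94): rows 6, 7 → C = o, o ✓
(B=P, D=C94): row 10 → C = n ✓
(B=K, D=C61): row 12 → C = v ✓
Every BD value is associated with a single C value, so BD -> C holds.

Yes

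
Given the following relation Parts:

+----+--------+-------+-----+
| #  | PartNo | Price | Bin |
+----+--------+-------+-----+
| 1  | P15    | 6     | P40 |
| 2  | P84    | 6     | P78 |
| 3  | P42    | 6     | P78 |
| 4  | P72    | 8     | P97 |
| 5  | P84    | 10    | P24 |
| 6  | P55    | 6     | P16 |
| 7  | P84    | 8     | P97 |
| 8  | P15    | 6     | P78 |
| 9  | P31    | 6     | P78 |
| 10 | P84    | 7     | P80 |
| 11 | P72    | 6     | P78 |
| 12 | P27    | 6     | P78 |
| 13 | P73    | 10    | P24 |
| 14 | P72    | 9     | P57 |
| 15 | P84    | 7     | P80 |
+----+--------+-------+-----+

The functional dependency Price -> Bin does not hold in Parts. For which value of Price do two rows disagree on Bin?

6

Price=6: rows 1, 2, 3, 6, 8, 9, 11, 12 → Bin takes values {P40, P78, P16} — violation
Price=8: rows 4, 7 → Bin = P97, P97 ✓
Price=10: rows 5, 13 → Bin = P24, P24 ✓
Price=7: rows 10, 15 → Bin = P80, P80 ✓
Price=9: row 14 → Bin = P57 ✓
The only Price value with inconsistent Bin is Price=6.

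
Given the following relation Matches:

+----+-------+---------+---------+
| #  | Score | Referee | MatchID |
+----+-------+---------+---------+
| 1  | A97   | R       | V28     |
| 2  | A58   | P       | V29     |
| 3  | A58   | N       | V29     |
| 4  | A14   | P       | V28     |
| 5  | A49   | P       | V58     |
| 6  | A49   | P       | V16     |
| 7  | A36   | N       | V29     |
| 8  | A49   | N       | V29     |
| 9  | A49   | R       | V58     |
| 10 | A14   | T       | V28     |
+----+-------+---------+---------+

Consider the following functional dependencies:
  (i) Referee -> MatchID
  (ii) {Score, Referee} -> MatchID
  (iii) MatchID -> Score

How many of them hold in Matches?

(i) Referee -> MatchID: Referee=R: rows 1, 9 → MatchID takes values {V28, V58} — violation; Referee=P: rows 2, 4, 5, 6 → MatchID takes values {V29, V28, V58, V16} — violation — fails.
(ii) {Score, Referee} -> MatchID: (Score=A49, Referee=P): rows 5, 6 → MatchID takes values {V58, V16} — violation — fails.
(iii) MatchID -> Score: MatchID=V28: rows 1, 4, 10 → Score takes values {A97, A14} — violation; MatchID=V29: rows 2, 3, 7, 8 → Score takes values {A58, A36, A49} — violation — fails.
None of the 3 dependencies hold.

0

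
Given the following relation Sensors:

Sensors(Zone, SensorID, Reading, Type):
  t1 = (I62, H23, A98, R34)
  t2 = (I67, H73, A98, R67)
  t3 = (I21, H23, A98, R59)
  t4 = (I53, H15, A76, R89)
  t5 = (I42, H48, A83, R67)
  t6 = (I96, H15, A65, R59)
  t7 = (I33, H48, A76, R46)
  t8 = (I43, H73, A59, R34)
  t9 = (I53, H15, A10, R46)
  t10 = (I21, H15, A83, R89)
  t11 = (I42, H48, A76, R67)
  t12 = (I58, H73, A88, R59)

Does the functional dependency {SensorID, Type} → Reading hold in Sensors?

(SensorID=H23, Type=R34): row 1 → Reading = A98 ✓
(SensorID=H73, Type=R67): row 2 → Reading = A98 ✓
(SensorID=H23, Type=R59): row 3 → Reading = A98 ✓
(SensorID=H15, Type=R89): rows 4, 10 → Reading takes values {A76, A83} — violation
(SensorID=H48, Type=R67): rows 5, 11 → Reading takes values {A83, A76} — violation
(SensorID=H15, Type=R59): row 6 → Reading = A65 ✓
(SensorID=H48, Type=R46): row 7 → Reading = A76 ✓
(SensorID=H73, Type=R34): row 8 → Reading = A59 ✓
(SensorID=H15, Type=R46): row 9 → Reading = A10 ✓
(SensorID=H73, Type=R59): row 12 → Reading = A88 ✓
Two rows agree on {SensorID, Type} but differ on Reading, so {SensorID, Type} → Reading does not hold.

No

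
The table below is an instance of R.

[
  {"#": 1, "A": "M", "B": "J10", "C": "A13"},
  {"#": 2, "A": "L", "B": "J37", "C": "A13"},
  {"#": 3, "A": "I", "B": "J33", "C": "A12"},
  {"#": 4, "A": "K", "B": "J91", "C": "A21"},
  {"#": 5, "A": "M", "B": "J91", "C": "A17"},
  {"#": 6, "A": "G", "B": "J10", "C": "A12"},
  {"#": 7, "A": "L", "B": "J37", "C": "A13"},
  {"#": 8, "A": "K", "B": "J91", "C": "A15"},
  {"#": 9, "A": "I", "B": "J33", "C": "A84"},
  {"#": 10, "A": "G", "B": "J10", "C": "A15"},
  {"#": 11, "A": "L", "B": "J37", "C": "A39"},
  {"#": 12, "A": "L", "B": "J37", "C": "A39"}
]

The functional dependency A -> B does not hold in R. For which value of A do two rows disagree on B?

A=M: rows 1, 5 → B takes values {J10, J91} — violation
A=L: rows 2, 7, 11, 12 → B = J37, J37, J37, J37 ✓
A=I: rows 3, 9 → B = J33, J33 ✓
A=K: rows 4, 8 → B = J91, J91 ✓
A=G: rows 6, 10 → B = J10, J10 ✓
The only A value with inconsistent B is A=M.

M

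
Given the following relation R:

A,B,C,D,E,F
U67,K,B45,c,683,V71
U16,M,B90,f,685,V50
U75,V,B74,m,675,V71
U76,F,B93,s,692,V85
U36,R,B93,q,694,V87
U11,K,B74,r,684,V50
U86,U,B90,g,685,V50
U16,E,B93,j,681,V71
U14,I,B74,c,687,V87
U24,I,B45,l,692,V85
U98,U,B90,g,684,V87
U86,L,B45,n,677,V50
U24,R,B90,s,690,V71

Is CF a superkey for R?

No

Two distinct rows share (C=B90, F=V50), so CF does not determine every attribute — not a superkey.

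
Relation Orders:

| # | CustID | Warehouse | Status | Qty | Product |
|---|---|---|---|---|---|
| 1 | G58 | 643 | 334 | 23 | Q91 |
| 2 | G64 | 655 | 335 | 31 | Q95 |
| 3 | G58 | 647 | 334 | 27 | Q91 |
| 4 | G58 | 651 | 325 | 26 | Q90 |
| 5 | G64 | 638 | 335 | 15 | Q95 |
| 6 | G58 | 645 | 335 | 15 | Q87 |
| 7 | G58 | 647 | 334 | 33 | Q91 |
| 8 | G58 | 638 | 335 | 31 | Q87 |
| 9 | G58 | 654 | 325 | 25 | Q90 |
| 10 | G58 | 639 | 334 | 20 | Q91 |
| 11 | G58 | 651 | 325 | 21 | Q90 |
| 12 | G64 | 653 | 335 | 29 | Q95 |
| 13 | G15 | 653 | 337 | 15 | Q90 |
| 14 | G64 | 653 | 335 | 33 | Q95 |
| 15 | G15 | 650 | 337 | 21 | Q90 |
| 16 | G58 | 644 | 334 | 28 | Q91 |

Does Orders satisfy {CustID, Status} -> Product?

(CustID=G58, Status=334): rows 1, 3, 7, 10, 16 → Product = Q91, Q91, Q91, Q91, Q91 ✓
(CustID=G64, Status=335): rows 2, 5, 12, 14 → Product = Q95, Q95, Q95, Q95 ✓
(CustID=G58, Status=325): rows 4, 9, 11 → Product = Q90, Q90, Q90 ✓
(CustID=G58, Status=335): rows 6, 8 → Product = Q87, Q87 ✓
(CustID=G15, Status=337): rows 13, 15 → Product = Q90, Q90 ✓
Every {CustID, Status} value is associated with a single Product value, so {CustID, Status} -> Product holds.

Yes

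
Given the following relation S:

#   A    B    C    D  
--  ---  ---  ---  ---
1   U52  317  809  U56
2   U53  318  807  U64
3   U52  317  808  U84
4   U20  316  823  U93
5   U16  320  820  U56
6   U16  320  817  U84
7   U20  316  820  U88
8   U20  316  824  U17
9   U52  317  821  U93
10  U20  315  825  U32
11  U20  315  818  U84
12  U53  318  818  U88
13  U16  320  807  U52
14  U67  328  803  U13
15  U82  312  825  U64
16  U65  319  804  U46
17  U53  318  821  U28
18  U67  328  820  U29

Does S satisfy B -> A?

B=317: rows 1, 3, 9 → A = U52, U52, U52 ✓
B=318: rows 2, 12, 17 → A = U53, U53, U53 ✓
B=316: rows 4, 7, 8 → A = U20, U20, U20 ✓
B=320: rows 5, 6, 13 → A = U16, U16, U16 ✓
B=315: rows 10, 11 → A = U20, U20 ✓
B=328: rows 14, 18 → A = U67, U67 ✓
B=312: row 15 → A = U82 ✓
B=319: row 16 → A = U65 ✓
Every B value is associated with a single A value, so B -> A holds.

Yes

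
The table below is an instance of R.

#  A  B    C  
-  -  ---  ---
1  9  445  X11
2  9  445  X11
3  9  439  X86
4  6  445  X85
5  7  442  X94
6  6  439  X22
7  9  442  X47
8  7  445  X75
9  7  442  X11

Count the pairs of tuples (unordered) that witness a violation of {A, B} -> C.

(A=9, B=445): all 2 rows agree on C — 0 pairs.
(A=7, B=442): violating pairs (5,9) — 1 pair.

1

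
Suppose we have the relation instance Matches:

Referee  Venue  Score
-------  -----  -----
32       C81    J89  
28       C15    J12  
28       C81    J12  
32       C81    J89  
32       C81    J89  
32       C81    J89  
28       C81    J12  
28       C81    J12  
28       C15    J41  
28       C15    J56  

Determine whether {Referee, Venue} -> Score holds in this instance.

No

(Referee=32, Venue=C81): 4 rows → Score = J89, J89, J89, J89 ✓
(Referee=28, Venue=C15): 3 rows → Score takes values {J12, J41, J56} — violation
(Referee=28, Venue=C81): 3 rows → Score = J12, J12, J12 ✓
Two rows agree on {Referee, Venue} but differ on Score, so {Referee, Venue} -> Score does not hold.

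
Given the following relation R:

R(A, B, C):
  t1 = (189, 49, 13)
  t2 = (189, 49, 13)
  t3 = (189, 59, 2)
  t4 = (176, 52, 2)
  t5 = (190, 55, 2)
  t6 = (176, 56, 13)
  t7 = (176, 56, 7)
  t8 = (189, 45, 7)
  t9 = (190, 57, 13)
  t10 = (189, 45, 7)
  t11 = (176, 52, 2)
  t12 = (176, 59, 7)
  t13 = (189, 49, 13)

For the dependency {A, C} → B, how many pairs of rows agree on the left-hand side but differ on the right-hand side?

1

(A=189, C=13): all 3 rows agree on B — 0 pairs.
(A=176, C=2): all 2 rows agree on B — 0 pairs.
(A=176, C=7): violating pairs (7,12) — 1 pair.
(A=189, C=7): all 2 rows agree on B — 0 pairs.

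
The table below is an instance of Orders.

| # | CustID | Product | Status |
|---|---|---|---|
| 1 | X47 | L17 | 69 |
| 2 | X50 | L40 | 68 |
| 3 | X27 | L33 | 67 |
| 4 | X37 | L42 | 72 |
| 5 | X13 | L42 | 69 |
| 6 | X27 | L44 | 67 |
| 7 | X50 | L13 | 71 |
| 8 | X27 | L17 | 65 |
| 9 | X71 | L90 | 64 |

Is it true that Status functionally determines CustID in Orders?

Status=69: rows 1, 5 → CustID takes values {X47, X13} — violation
Status=68: row 2 → CustID = X50 ✓
Status=67: rows 3, 6 → CustID = X27, X27 ✓
Status=72: row 4 → CustID = X37 ✓
Status=71: row 7 → CustID = X50 ✓
Status=65: row 8 → CustID = X27 ✓
Status=64: row 9 → CustID = X71 ✓
Two rows agree on Status but differ on CustID, so Status → CustID does not hold.

No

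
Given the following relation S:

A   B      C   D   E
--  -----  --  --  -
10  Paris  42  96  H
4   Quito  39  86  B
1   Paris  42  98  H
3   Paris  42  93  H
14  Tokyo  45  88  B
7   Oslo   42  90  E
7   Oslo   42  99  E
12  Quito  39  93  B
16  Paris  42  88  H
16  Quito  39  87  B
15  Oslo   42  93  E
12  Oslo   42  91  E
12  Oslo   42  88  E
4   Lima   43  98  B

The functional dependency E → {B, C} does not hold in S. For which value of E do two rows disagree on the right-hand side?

E=H: 4 rows → {B,C} = (Paris, 42), (Paris, 42), (Paris, 42), (Paris, 42) ✓
E=B: 5 rows → {B,C} takes values {(Quito, 39), (Tokyo, 45), (Lima, 43)} — violation
E=E: 5 rows → {B,C} = (Oslo, 42), (Oslo, 42), (Oslo, 42), (Oslo, 42), (Oslo, 42) ✓
The only E value with inconsistent RHS is E=B.

B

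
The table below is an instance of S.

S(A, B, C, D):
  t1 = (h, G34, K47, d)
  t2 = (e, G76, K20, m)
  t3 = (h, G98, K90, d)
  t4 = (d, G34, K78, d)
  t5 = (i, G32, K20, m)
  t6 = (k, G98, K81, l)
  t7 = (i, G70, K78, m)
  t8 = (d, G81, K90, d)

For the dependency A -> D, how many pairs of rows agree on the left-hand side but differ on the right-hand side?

0

A=h: all 2 rows agree on D — 0 pairs.
A=d: all 2 rows agree on D — 0 pairs.
A=i: all 2 rows agree on D — 0 pairs.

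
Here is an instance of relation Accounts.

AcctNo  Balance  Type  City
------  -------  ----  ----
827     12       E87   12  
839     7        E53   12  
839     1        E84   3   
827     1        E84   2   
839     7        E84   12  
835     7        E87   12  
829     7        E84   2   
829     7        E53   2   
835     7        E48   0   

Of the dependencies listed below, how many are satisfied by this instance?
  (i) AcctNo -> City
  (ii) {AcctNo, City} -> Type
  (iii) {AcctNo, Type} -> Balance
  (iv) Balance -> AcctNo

(i) AcctNo -> City: AcctNo=827: 2 rows → City takes values {12, 2} — violation; AcctNo=839: 3 rows → City takes values {12, 3} — violation; AcctNo=835: 2 rows → City takes values {12, 0} — violation — fails.
(ii) {AcctNo, City} -> Type: (AcctNo=839, City=12): 2 rows → Type takes values {E53, E84} — violation; (AcctNo=829, City=2): 2 rows → Type takes values {E84, E53} — violation — fails.
(iii) {AcctNo, Type} -> Balance: (AcctNo=839, Type=E84): 2 rows → Balance takes values {1, 7} — violation — fails.
(iv) Balance -> AcctNo: Balance=7: 6 rows → AcctNo takes values {839, 835, 829} — violation; Balance=1: 2 rows → AcctNo takes values {839, 827} — violation — fails.
None of the 4 dependencies hold.

0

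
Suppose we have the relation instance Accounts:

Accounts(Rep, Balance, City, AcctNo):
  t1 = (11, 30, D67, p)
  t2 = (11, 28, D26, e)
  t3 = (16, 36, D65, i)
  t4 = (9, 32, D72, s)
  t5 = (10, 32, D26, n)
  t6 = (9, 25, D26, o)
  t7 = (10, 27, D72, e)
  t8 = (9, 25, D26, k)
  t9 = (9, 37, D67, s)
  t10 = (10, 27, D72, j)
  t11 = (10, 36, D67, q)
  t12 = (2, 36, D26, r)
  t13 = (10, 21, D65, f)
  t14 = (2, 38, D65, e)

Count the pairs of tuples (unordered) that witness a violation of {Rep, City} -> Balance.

(Rep=9, City=D26): all 2 rows agree on Balance — 0 pairs.
(Rep=10, City=D72): all 2 rows agree on Balance — 0 pairs.

0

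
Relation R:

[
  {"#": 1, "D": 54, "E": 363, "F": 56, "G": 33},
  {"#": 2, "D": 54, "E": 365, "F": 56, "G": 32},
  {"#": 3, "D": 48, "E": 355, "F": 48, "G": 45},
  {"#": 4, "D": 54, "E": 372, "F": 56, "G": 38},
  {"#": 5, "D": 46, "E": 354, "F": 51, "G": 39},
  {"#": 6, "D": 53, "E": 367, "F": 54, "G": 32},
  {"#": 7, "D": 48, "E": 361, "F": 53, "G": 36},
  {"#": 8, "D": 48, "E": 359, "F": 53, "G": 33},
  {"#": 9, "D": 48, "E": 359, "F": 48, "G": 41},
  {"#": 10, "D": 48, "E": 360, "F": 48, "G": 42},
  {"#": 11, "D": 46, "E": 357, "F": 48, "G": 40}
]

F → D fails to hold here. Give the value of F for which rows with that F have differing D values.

48

F=56: rows 1, 2, 4 → D = 54, 54, 54 ✓
F=48: rows 3, 9, 10, 11 → D takes values {48, 46} — violation
F=51: row 5 → D = 46 ✓
F=54: row 6 → D = 53 ✓
F=53: rows 7, 8 → D = 48, 48 ✓
The only F value with inconsistent D is F=48.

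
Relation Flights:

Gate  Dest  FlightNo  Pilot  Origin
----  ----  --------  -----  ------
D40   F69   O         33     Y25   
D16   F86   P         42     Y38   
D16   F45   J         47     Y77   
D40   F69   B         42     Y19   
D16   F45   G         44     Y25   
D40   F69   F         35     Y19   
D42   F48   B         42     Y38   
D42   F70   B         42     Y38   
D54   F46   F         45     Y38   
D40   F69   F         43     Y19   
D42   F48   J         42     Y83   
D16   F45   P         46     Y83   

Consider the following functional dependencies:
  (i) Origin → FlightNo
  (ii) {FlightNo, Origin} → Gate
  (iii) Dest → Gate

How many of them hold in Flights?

2

(i) Origin → FlightNo: Origin=Y25: 2 rows → FlightNo takes values {O, G} — violation; Origin=Y38: 4 rows → FlightNo takes values {P, B, F} — violation; Origin=Y19: 3 rows → FlightNo takes values {B, F} — violation; Origin=Y83: 2 rows → FlightNo takes values {J, P} — violation — fails.
(ii) {FlightNo, Origin} → Gate: every LHS value maps to a single RHS value — holds.
(iii) Dest → Gate: every LHS value maps to a single RHS value — holds.
2 of the 3 dependencies hold.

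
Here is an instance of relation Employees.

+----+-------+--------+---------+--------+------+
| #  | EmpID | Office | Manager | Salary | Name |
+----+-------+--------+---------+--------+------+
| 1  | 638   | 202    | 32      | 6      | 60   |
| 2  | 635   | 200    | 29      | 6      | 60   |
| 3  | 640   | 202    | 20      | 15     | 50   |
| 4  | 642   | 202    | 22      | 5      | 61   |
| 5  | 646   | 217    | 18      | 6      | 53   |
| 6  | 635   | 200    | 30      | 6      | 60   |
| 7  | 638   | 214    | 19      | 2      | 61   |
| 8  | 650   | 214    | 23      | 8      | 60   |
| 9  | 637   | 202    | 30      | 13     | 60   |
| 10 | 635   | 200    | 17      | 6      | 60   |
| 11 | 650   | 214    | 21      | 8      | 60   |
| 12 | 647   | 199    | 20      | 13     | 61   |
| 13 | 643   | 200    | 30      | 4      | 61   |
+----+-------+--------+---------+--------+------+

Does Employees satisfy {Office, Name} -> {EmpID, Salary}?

(Office=202, Name=60): rows 1, 9 → {EmpID,Salary} takes values {(638, 6), (637, 13)} — violation
(Office=200, Name=60): rows 2, 6, 10 → {EmpID,Salary} = (635, 6), (635, 6), (635, 6) ✓
(Office=202, Name=50): row 3 → {EmpID,Salary} = (640, 15) ✓
(Office=202, Name=61): row 4 → {EmpID,Salary} = (642, 5) ✓
(Office=217, Name=53): row 5 → {EmpID,Salary} = (646, 6) ✓
(Office=214, Name=61): row 7 → {EmpID,Salary} = (638, 2) ✓
(Office=214, Name=60): rows 8, 11 → {EmpID,Salary} = (650, 8), (650, 8) ✓
(Office=199, Name=61): row 12 → {EmpID,Salary} = (647, 13) ✓
(Office=200, Name=61): row 13 → {EmpID,Salary} = (643, 4) ✓
Two rows agree on {Office, Name} but differ on {EmpID, Salary}, so {Office, Name} -> {EmpID, Salary} does not hold.

No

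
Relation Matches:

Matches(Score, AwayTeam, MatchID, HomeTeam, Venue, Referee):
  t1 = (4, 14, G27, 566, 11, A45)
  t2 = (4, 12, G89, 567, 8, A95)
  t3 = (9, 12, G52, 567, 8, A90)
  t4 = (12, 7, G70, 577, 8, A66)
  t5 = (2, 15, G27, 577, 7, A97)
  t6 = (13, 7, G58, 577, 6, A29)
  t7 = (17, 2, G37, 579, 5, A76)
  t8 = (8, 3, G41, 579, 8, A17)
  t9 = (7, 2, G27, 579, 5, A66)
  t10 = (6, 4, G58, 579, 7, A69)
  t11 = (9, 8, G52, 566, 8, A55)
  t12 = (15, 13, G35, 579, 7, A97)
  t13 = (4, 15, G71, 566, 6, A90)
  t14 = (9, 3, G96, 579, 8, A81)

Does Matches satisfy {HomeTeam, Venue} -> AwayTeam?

(HomeTeam=566, Venue=11): row 1 → AwayTeam = 14 ✓
(HomeTeam=567, Venue=8): rows 2, 3 → AwayTeam = 12, 12 ✓
(HomeTeam=577, Venue=8): row 4 → AwayTeam = 7 ✓
(HomeTeam=577, Venue=7): row 5 → AwayTeam = 15 ✓
(HomeTeam=577, Venue=6): row 6 → AwayTeam = 7 ✓
(HomeTeam=579, Venue=5): rows 7, 9 → AwayTeam = 2, 2 ✓
(HomeTeam=579, Venue=8): rows 8, 14 → AwayTeam = 3, 3 ✓
(HomeTeam=579, Venue=7): rows 10, 12 → AwayTeam takes values {4, 13} — violation
(HomeTeam=566, Venue=8): row 11 → AwayTeam = 8 ✓
(HomeTeam=566, Venue=6): row 13 → AwayTeam = 15 ✓
Two rows agree on {HomeTeam, Venue} but differ on AwayTeam, so {HomeTeam, Venue} -> AwayTeam does not hold.

No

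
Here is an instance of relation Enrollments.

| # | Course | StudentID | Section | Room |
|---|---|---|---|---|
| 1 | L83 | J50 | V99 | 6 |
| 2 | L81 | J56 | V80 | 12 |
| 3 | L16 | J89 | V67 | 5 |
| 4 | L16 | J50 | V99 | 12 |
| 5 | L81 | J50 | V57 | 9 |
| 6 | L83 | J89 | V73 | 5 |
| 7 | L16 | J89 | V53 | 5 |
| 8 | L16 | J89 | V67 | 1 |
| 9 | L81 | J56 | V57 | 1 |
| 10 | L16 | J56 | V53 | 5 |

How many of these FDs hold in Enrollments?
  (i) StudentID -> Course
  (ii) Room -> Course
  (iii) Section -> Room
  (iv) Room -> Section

(i) StudentID -> Course: StudentID=J50: rows 1, 4, 5 → Course takes values {L83, L16, L81} — violation; StudentID=J56: rows 2, 9, 10 → Course takes values {L81, L16} — violation; StudentID=J89: rows 3, 6, 7, 8 → Course takes values {L16, L83} — violation — fails.
(ii) Room -> Course: Room=12: rows 2, 4 → Course takes values {L81, L16} — violation; Room=5: rows 3, 6, 7, 10 → Course takes values {L16, L83} — violation; Room=1: rows 8, 9 → Course takes values {L16, L81} — violation — fails.
(iii) Section -> Room: Section=V99: rows 1, 4 → Room takes values {6, 12} — violation; Section=V67: rows 3, 8 → Room takes values {5, 1} — violation; Section=V57: rows 5, 9 → Room takes values {9, 1} — violation — fails.
(iv) Room -> Section: Room=12: rows 2, 4 → Section takes values {V80, V99} — violation; Room=5: rows 3, 6, 7, 10 → Section takes values {V67, V73, V53} — violation; Room=1: rows 8, 9 → Section takes values {V67, V57} — violation — fails.
None of the 4 dependencies hold.

0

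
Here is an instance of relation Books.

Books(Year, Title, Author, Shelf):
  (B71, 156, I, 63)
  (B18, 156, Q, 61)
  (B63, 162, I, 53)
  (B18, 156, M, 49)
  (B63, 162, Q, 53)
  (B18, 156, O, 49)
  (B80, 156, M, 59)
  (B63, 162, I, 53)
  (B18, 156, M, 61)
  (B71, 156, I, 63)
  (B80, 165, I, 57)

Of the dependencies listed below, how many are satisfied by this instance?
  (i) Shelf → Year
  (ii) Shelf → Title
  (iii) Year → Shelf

2

(i) Shelf → Year: every LHS value maps to a single RHS value — holds.
(ii) Shelf → Title: every LHS value maps to a single RHS value — holds.
(iii) Year → Shelf: Year=B18: 4 rows → Shelf takes values {61, 49} — violation; Year=B80: 2 rows → Shelf takes values {59, 57} — violation — fails.
2 of the 3 dependencies hold.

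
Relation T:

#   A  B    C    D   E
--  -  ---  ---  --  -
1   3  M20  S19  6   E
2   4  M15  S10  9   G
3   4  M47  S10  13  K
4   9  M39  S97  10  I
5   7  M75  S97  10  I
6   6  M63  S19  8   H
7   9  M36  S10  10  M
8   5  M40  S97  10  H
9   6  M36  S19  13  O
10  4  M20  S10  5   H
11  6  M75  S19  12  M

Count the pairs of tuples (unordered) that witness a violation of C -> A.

C=S19: violating pairs (1,6), (1,9), (1,11) — 3 pairs.
C=S10: violating pairs (2,7), (3,7), (7,10) — 3 pairs.
C=S97: violating pairs (4,5), (4,8), (5,8) — 3 pairs.

9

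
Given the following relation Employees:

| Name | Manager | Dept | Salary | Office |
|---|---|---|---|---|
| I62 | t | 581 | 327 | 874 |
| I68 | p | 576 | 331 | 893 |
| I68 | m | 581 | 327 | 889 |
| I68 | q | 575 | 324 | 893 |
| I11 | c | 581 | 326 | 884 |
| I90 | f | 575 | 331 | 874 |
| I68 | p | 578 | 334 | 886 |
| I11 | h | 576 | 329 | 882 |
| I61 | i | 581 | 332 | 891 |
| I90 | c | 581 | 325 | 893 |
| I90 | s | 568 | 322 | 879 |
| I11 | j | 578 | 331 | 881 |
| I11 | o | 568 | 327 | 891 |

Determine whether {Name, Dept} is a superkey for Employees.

Yes

All 13 rows have distinct {Name, Dept} values, so {Name, Dept} → (all attributes) holds and {Name, Dept} is a superkey.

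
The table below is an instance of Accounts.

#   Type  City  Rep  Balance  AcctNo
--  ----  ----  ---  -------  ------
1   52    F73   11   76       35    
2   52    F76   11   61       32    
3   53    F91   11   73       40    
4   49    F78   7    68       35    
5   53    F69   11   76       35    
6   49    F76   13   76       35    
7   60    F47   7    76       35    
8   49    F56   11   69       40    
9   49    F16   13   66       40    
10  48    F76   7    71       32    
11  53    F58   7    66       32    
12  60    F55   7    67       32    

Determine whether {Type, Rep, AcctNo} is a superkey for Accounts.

Yes

All 12 rows have distinct {Type, Rep, AcctNo} values, so {Type, Rep, AcctNo} → (all attributes) holds and {Type, Rep, AcctNo} is a superkey.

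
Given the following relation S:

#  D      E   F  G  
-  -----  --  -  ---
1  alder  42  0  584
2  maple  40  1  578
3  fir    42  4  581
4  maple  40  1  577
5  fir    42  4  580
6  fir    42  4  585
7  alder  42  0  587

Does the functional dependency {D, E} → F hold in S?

(D=alder, E=42): rows 1, 7 → F = 0, 0 ✓
(D=maple, E=40): rows 2, 4 → F = 1, 1 ✓
(D=fir, E=42): rows 3, 5, 6 → F = 4, 4, 4 ✓
Every {D, E} value is associated with a single F value, so {D, E} → F holds.

Yes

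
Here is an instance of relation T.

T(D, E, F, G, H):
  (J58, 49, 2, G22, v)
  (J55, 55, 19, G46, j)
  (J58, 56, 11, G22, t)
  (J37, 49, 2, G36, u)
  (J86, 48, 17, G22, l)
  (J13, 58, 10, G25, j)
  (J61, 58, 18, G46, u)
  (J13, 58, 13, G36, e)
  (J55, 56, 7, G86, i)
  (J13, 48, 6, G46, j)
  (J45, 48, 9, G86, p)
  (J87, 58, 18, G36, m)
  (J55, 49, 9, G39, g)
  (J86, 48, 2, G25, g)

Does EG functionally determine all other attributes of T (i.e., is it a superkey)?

Two distinct rows share (E=58, G=G36), so EG does not determine every attribute — not a superkey.

No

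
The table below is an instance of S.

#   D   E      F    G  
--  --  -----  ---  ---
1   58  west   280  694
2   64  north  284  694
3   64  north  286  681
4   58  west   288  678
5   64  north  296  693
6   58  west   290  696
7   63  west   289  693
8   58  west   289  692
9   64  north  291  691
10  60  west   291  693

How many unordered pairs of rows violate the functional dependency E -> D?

E=west: violating pairs (1,7), (1,10), (4,7), (4,10), (6,7), (6,10), (7,8), (7,10), (8,10) — 9 pairs.
E=north: all 4 rows agree on D — 0 pairs.

9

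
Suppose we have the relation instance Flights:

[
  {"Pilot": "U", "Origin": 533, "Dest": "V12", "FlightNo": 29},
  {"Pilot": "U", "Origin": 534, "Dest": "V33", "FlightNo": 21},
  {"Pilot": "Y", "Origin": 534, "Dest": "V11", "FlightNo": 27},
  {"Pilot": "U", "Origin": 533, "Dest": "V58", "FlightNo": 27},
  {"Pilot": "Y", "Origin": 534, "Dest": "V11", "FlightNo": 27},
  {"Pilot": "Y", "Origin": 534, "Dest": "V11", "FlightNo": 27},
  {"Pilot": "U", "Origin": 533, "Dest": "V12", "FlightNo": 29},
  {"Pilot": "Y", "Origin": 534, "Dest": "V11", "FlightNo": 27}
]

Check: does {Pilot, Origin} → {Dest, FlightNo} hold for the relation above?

No

(Pilot=U, Origin=533): 3 rows → {Dest,FlightNo} takes values {(V12, 29), (V58, 27)} — violation
(Pilot=U, Origin=534): 1 row → {Dest,FlightNo} = (V33, 21) ✓
(Pilot=Y, Origin=534): 4 rows → {Dest,FlightNo} = (V11, 27), (V11, 27), (V11, 27), (V11, 27) ✓
Two rows agree on {Pilot, Origin} but differ on {Dest, FlightNo}, so {Pilot, Origin} → {Dest, FlightNo} does not hold.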